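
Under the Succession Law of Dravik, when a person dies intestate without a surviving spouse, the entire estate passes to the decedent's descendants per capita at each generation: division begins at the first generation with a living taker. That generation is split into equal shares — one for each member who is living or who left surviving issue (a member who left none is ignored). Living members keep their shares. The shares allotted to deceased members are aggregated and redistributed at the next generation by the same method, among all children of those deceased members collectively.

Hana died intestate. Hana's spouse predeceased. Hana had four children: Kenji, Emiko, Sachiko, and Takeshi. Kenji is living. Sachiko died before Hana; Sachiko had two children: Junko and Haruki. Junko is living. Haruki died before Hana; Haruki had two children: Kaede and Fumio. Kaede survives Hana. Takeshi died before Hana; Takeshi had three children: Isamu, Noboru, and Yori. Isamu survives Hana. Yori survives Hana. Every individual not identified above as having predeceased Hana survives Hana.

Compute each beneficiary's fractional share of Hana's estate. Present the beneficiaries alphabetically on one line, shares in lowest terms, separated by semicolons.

Emiko 1/4; Fumio 1/20; Isamu 1/10; Junko 1/10; Kaede 1/20; Kenji 1/4; Noboru 1/10; Yori 1/10

There is no surviving spouse, so the entire estate passes to Hana's descendants per capita at each generation.
At generation 1 (Kenji, Emiko, Sachiko, Takeshi) there are 4 shares of (1)/4 = 1/4 each.
Living: Kenji and Emiko — each takes 1/4.
Deceased: Sachiko and Takeshi. Their combined 1/2 is pooled and carried to generation 2.
At generation 2 (Junko, Haruki, Isamu, Noboru, Yori) there are 5 shares of (1/2)/5 = 1/10 each.
Living: Junko, Isamu, Noboru, and Yori — each takes 1/10.
Deceased: Haruki. That 1/10 share is carried to generation 3.
At generation 3 (Kaede, Fumio) there are 2 shares of (1/10)/2 = 1/20 each.
Living: Kaede and Fumio — each takes 1/20.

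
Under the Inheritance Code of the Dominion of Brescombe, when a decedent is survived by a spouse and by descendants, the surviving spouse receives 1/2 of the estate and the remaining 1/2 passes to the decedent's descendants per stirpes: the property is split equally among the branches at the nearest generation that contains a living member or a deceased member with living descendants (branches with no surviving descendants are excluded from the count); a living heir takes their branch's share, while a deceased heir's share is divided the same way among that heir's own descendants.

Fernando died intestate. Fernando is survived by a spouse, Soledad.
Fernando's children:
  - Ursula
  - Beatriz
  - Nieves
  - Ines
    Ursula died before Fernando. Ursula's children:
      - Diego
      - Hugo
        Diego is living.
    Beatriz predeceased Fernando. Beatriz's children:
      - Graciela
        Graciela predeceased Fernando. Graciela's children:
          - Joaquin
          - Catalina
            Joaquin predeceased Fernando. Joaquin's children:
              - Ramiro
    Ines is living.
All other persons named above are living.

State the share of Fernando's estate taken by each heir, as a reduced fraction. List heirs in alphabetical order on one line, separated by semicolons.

Soledad, as surviving spouse, takes 1/2.
The remaining 1/2 passes to Fernando's descendants per stirpes.
The 1/2 is divided into 4 equal shares of 1/8 among Ursula, Beatriz, Nieves, Ines.
Ursula predeceased; the 1/8 allotted to Ursula's branch passes to Ursula's issue by representation.
The 1/8 is divided into 2 equal shares of 1/16 among Diego, Hugo.
Diego is living and takes 1/16.
Hugo is living and takes 1/16.
Beatriz predeceased; the 1/8 allotted to Beatriz's branch passes to Beatriz's issue by representation.
Graciela's line is the sole branch at this level, so the full 1/8 passes to Graciela's issue by representation.
The 1/8 is divided into 2 equal shares of 1/16 among Joaquin, Catalina.
Joaquin predeceased; the 1/16 allotted to Joaquin's branch passes to Joaquin's issue by representation.
Ramiro is the sole taker at this level and receives the full 1/16.
Catalina is living and takes 1/16.
Nieves is living and takes 1/8.
Ines is living and takes 1/8.

Catalina 1/16; Diego 1/16; Hugo 1/16; Ines 1/8; Nieves 1/8; Ramiro 1/16; Soledad 1/2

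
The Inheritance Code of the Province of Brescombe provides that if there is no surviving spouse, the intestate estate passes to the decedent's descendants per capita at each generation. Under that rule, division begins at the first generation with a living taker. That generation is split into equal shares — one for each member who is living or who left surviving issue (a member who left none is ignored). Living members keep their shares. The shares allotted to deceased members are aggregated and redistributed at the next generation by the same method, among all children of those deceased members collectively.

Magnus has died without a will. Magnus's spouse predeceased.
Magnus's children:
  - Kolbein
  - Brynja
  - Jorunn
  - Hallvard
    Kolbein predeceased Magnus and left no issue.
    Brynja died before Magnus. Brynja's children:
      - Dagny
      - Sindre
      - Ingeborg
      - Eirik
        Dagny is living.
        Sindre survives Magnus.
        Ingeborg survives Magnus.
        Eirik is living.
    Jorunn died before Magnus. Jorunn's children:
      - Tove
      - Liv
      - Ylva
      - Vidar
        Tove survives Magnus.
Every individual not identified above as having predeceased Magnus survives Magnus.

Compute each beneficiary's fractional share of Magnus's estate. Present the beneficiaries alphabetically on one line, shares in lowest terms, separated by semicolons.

Dagny 1/12; Eirik 1/12; Hallvard 1/3; Ingeborg 1/12; Liv 1/12; Sindre 1/12; Tove 1/12; Vidar 1/12; Ylva 1/12

There is no surviving spouse, so the entire estate passes to Magnus's descendants per capita at each generation.
At generation 1 (Brynja, Jorunn, Hallvard) there are 3 shares of (1)/3 = 1/3 each.
Living: Hallvard — each takes 1/3.
Deceased: Brynja and Jorunn. Their combined 2/3 is pooled and carried to generation 2.
At generation 2 (Dagny, Sindre, Ingeborg, Eirik, Tove, Liv, Ylva, Vidar) there are 8 shares of (2/3)/8 = 1/12 each.
Living: Dagny, Sindre, Ingeborg, Eirik, Tove, Liv, Ylva, and Vidar — each takes 1/12.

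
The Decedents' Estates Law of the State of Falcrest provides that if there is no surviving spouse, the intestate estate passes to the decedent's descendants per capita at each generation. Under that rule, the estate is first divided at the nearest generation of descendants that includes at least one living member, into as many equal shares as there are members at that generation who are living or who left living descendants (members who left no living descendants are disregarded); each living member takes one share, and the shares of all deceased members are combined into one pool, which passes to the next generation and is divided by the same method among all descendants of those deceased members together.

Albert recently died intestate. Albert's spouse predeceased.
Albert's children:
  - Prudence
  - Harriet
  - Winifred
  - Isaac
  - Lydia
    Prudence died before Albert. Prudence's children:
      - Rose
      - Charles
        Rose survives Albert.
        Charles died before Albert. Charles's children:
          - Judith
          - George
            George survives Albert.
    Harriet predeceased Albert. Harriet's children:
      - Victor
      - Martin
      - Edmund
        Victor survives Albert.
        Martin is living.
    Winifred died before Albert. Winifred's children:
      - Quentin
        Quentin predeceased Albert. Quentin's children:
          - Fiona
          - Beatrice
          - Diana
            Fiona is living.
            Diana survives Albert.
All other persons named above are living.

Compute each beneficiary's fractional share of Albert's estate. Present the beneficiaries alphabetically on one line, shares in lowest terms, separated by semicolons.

There is no surviving spouse, so the entire estate passes to Albert's descendants per capita at each generation.
At generation 1 (Prudence, Harriet, Winifred, Isaac, Lydia) there are 5 shares of (1)/5 = 1/5 each.
Living: Isaac and Lydia — each takes 1/5.
Deceased: Prudence, Harriet, and Winifred. Their combined 3/5 is pooled and carried to generation 2.
At generation 2 (Rose, Charles, Victor, Martin, Edmund, Quentin) there are 6 shares of (3/5)/6 = 1/10 each.
Living: Rose, Victor, Martin, and Edmund — each takes 1/10.
Deceased: Charles and Quentin. Their combined 1/5 is pooled and carried to generation 3.
At generation 3 (Judith, George, Fiona, Beatrice, Diana) there are 5 shares of (1/5)/5 = 1/25 each.
Living: Judith, George, Fiona, Beatrice, and Diana — each takes 1/25.

Beatrice 1/25; Diana 1/25; Edmund 1/10; Fiona 1/25; George 1/25; Isaac 1/5; Judith 1/25; Lydia 1/5; Martin 1/10; Rose 1/10; Victor 1/10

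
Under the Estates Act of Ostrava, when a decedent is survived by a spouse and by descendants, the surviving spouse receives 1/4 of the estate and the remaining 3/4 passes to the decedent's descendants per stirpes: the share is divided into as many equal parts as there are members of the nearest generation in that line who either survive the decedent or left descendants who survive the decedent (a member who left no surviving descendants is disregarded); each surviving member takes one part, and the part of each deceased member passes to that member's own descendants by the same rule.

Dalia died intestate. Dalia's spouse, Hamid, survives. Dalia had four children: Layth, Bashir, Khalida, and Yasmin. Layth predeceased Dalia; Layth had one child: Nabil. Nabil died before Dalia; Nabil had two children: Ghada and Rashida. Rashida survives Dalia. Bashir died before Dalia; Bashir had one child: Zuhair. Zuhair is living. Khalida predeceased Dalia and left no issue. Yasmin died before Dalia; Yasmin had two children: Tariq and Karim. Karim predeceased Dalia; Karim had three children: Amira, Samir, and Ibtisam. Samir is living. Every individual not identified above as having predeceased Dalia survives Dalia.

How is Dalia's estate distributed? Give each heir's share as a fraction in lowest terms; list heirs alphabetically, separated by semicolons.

Hamid, as surviving spouse, takes 1/4.
The remaining 3/4 passes to Dalia's descendants per stirpes.
Khalida left no surviving issue, so that branch lapses and is disregarded.
The 3/4 is divided into 3 equal shares of 1/4 among Layth, Bashir, Yasmin.
Layth predeceased; the 1/4 allotted to Layth's branch passes to Layth's issue by representation.
Nabil's line is the sole branch at this level, so the full 1/4 passes to Nabil's issue by representation.
The 1/4 is divided into 2 equal shares of 1/8 among Ghada, Rashida.
Ghada is living and takes 1/8.
Rashida is living and takes 1/8.
Bashir predeceased; the 1/4 allotted to Bashir's branch passes to Bashir's issue by representation.
Zuhair is the sole taker at this level and receives the full 1/4.
Yasmin predeceased; the 1/4 allotted to Yasmin's branch passes to Yasmin's issue by representation.
The 1/4 is divided into 2 equal shares of 1/8 among Tariq, Karim.
Tariq is living and takes 1/8.
Karim predeceased; the 1/8 allotted to Karim's branch passes to Karim's issue by representation.
The 1/8 is divided into 3 equal shares of 1/24 among Amira, Samir, Ibtisam.
Amira is living and takes 1/24.
Samir is living and takes 1/24.
Ibtisam is living and takes 1/24.

Amira 1/24; Ghada 1/8; Hamid 1/4; Ibtisam 1/24; Rashida 1/8; Samir 1/24; Tariq 1/8; Zuhair 1/4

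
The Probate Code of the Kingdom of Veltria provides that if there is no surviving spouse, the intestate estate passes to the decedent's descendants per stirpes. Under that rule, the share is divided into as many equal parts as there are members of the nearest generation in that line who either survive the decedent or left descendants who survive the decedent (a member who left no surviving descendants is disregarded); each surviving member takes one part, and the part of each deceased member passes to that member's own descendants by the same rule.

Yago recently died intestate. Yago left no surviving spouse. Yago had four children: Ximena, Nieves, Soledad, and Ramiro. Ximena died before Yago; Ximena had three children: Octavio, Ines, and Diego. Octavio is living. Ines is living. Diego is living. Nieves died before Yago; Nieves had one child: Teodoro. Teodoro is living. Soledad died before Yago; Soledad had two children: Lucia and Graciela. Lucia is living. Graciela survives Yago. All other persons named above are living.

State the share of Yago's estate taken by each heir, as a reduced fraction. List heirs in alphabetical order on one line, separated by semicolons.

Diego 1/12; Graciela 1/8; Ines 1/12; Lucia 1/8; Octavio 1/12; Ramiro 1/4; Teodoro 1/4

There is no surviving spouse, so the entire estate passes to Yago's descendants per stirpes.
The estate is divided into 4 equal shares of 1/4 among Ximena, Nieves, Soledad, Ramiro.
Ximena predeceased; the 1/4 allotted to Ximena's branch passes to Ximena's issue by representation.
The 1/4 is divided into 3 equal shares of 1/12 among Octavio, Ines, Diego.
Octavio is living and takes 1/12.
Ines is living and takes 1/12.
Diego is living and takes 1/12.
Nieves predeceased; the 1/4 allotted to Nieves's branch passes to Nieves's issue by representation.
Teodoro is the sole taker at this level and receives the full 1/4.
Soledad predeceased; the 1/4 allotted to Soledad's branch passes to Soledad's issue by representation.
The 1/4 is divided into 2 equal shares of 1/8 among Lucia, Graciela.
Lucia is living and takes 1/8.
Graciela is living and takes 1/8.
Ramiro is living and takes 1/4.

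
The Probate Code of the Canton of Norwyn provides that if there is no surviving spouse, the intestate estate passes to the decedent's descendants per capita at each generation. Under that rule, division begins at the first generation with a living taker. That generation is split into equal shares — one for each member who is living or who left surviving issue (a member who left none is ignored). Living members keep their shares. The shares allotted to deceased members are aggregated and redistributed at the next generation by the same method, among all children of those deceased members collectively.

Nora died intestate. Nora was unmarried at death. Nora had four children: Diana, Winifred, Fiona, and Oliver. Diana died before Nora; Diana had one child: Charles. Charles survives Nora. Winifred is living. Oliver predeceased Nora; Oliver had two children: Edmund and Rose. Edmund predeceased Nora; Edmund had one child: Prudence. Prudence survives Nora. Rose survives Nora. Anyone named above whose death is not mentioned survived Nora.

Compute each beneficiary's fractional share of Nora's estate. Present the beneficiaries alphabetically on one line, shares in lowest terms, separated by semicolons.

Charles 1/6; Fiona 1/4; Prudence 1/6; Rose 1/6; Winifred 1/4

There is no surviving spouse, so the entire estate passes to Nora's descendants per capita at each generation.
At generation 1 (Diana, Winifred, Fiona, Oliver) there are 4 shares of (1)/4 = 1/4 each.
Living: Winifred and Fiona — each takes 1/4.
Deceased: Diana and Oliver. Their combined 1/2 is pooled and carried to generation 2.
At generation 2 (Charles, Edmund, Rose) there are 3 shares of (1/2)/3 = 1/6 each.
Living: Charles and Rose — each takes 1/6.
Deceased: Edmund. That 1/6 share is carried to generation 3.
At generation 3 (Prudence) there are 1 shares of (1/6)/1 = 1/6 each.
Living: Prudence — each takes 1/6.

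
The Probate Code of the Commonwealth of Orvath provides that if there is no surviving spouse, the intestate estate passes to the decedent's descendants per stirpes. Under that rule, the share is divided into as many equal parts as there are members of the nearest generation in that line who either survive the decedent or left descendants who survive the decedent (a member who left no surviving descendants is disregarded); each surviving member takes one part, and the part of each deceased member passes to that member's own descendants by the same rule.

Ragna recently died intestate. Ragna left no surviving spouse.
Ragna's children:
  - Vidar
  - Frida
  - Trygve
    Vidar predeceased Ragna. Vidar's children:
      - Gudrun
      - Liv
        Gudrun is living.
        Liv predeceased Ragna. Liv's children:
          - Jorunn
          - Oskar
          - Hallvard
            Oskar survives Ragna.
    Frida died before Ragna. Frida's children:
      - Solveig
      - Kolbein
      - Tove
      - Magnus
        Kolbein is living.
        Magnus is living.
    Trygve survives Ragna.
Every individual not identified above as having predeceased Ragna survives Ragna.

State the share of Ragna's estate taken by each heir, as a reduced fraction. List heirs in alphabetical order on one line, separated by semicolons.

There is no surviving spouse, so the entire estate passes to Ragna's descendants per stirpes.
The estate is divided into 3 equal shares of 1/3 among Vidar, Frida, Trygve.
Vidar predeceased; the 1/3 allotted to Vidar's branch passes to Vidar's issue by representation.
The 1/3 is divided into 2 equal shares of 1/6 among Gudrun, Liv.
Gudrun is living and takes 1/6.
Liv predeceased; the 1/6 allotted to Liv's branch passes to Liv's issue by representation.
The 1/6 is divided into 3 equal shares of 1/18 among Jorunn, Oskar, Hallvard.
Jorunn is living and takes 1/18.
Oskar is living and takes 1/18.
Hallvard is living and takes 1/18.
Frida predeceased; the 1/3 allotted to Frida's branch passes to Frida's issue by representation.
The 1/3 is divided into 4 equal shares of 1/12 among Solveig, Kolbein, Tove, Magnus.
Solveig is living and takes 1/12.
Kolbein is living and takes 1/12.
Tove is living and takes 1/12.
Magnus is living and takes 1/12.
Trygve is living and takes 1/3.

Gudrun 1/6; Hallvard 1/18; Jorunn 1/18; Kolbein 1/12; Magnus 1/12; Oskar 1/18; Solveig 1/12; Tove 1/12; Trygve 1/3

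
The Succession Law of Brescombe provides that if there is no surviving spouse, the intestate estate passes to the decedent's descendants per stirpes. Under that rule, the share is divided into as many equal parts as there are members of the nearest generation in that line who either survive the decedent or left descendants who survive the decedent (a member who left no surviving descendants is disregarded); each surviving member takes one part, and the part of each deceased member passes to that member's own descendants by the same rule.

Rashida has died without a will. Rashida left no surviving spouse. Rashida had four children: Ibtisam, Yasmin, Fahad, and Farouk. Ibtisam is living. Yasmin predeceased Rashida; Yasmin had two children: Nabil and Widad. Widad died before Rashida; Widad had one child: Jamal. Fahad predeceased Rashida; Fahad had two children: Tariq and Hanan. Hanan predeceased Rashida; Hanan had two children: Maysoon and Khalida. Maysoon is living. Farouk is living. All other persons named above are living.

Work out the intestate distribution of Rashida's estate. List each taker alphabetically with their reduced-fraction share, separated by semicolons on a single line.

There is no surviving spouse, so the entire estate passes to Rashida's descendants per stirpes.
The estate is divided into 4 equal shares of 1/4 among Ibtisam, Yasmin, Fahad, Farouk.
Ibtisam is living and takes 1/4.
Yasmin predeceased; the 1/4 allotted to Yasmin's branch passes to Yasmin's issue by representation.
The 1/4 is divided into 2 equal shares of 1/8 among Nabil, Widad.
Nabil is living and takes 1/8.
Widad predeceased; the 1/8 allotted to Widad's branch passes to Widad's issue by representation.
Jamal is the sole taker at this level and receives the full 1/8.
Fahad predeceased; the 1/4 allotted to Fahad's branch passes to Fahad's issue by representation.
The 1/4 is divided into 2 equal shares of 1/8 among Tariq, Hanan.
Tariq is living and takes 1/8.
Hanan predeceased; the 1/8 allotted to Hanan's branch passes to Hanan's issue by representation.
The 1/8 is divided into 2 equal shares of 1/16 among Maysoon, Khalida.
Maysoon is living and takes 1/16.
Khalida is living and takes 1/16.
Farouk is living and takes 1/4.

Farouk 1/4; Ibtisam 1/4; Jamal 1/8; Khalida 1/16; Maysoon 1/16; Nabil 1/8; Tariq 1/8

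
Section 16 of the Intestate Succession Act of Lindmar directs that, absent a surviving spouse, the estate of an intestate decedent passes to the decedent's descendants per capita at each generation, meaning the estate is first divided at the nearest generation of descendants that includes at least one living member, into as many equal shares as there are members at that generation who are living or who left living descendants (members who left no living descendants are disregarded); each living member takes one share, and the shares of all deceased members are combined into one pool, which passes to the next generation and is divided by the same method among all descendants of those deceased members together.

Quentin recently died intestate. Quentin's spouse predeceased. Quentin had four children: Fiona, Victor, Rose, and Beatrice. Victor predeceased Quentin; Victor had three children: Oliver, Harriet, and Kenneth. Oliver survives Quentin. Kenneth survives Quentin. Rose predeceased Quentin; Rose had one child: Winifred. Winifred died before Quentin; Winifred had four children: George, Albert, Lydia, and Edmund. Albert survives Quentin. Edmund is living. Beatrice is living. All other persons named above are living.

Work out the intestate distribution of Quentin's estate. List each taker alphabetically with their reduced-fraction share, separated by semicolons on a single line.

There is no surviving spouse, so the entire estate passes to Quentin's descendants per capita at each generation.
At generation 1 (Fiona, Victor, Rose, Beatrice) there are 4 shares of (1)/4 = 1/4 each.
Living: Fiona and Beatrice — each takes 1/4.
Deceased: Victor and Rose. Their combined 1/2 is pooled and carried to generation 2.
At generation 2 (Oliver, Harriet, Kenneth, Winifred) there are 4 shares of (1/2)/4 = 1/8 each.
Living: Oliver, Harriet, and Kenneth — each takes 1/8.
Deceased: Winifred. That 1/8 share is carried to generation 3.
At generation 3 (George, Albert, Lydia, Edmund) there are 4 shares of (1/8)/4 = 1/32 each.
Living: George, Albert, Lydia, and Edmund — each takes 1/32.

Albert 1/32; Beatrice 1/4; Edmund 1/32; Fiona 1/4; George 1/32; Harriet 1/8; Kenneth 1/8; Lydia 1/32; Oliver 1/8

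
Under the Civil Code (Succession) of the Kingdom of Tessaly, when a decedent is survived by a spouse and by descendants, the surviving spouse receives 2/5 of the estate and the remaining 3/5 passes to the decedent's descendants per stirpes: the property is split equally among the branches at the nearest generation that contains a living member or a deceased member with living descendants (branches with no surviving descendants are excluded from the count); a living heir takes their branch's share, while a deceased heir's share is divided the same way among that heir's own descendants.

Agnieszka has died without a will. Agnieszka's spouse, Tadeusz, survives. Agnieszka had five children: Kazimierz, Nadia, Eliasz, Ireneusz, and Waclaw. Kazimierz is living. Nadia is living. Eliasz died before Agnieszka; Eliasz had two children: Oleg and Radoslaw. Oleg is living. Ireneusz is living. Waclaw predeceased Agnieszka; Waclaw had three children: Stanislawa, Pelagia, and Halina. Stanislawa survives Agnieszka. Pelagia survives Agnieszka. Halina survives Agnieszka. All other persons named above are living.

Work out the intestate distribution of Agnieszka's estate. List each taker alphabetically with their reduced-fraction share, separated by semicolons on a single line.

Halina 1/25; Ireneusz 3/25; Kazimierz 3/25; Nadia 3/25; Oleg 3/50; Pelagia 1/25; Radoslaw 3/50; Stanislawa 1/25; Tadeusz 2/5

Tadeusz, as surviving spouse, takes 2/5.
The remaining 3/5 passes to Agnieszka's descendants per stirpes.
The 3/5 is divided into 5 equal shares of 3/25 among Kazimierz, Nadia, Eliasz, Ireneusz, Waclaw.
Kazimierz is living and takes 3/25.
Nadia is living and takes 3/25.
Eliasz predeceased; the 3/25 allotted to Eliasz's branch passes to Eliasz's issue by representation.
The 3/25 is divided into 2 equal shares of 3/50 among Oleg, Radoslaw.
Oleg is living and takes 3/50.
Radoslaw is living and takes 3/50.
Ireneusz is living and takes 3/25.
Waclaw predeceased; the 3/25 allotted to Waclaw's branch passes to Waclaw's issue by representation.
The 3/25 is divided into 3 equal shares of 1/25 among Stanislawa, Pelagia, Halina.
Stanislawa is living and takes 1/25.
Pelagia is living and takes 1/25.
Halina is living and takes 1/25.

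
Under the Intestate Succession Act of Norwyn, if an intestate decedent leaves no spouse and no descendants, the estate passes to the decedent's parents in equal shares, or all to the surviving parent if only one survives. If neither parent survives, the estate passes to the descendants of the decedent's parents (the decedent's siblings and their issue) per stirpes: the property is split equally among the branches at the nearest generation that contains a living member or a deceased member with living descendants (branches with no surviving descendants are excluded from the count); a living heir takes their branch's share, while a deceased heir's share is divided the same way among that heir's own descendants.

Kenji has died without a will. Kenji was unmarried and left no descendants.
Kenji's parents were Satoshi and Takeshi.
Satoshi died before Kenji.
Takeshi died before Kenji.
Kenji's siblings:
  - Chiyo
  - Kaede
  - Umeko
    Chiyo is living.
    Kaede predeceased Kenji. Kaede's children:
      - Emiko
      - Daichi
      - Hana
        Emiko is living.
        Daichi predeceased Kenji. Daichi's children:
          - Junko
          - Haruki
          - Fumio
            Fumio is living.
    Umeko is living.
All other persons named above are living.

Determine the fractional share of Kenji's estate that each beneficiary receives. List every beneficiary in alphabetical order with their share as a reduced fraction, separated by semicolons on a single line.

Chiyo 1/3; Emiko 1/9; Fumio 1/27; Hana 1/9; Haruki 1/27; Junko 1/27; Umeko 1/3

Neither parent survives and there are no descendants, so the estate passes to Kenji's siblings and their issue per stirpes.
The estate is divided into 3 equal shares of 1/3 among Chiyo, Kaede, Umeko.
Chiyo is living and takes 1/3.
Kaede predeceased; the 1/3 allotted to Kaede's branch passes to Kaede's issue by representation.
The 1/3 is divided into 3 equal shares of 1/9 among Emiko, Daichi, Hana.
Emiko is living and takes 1/9.
Daichi predeceased; the 1/9 allotted to Daichi's branch passes to Daichi's issue by representation.
The 1/9 is divided into 3 equal shares of 1/27 among Junko, Haruki, Fumio.
Junko is living and takes 1/27.
Haruki is living and takes 1/27.
Fumio is living and takes 1/27.
Hana is living and takes 1/9.
Umeko is living and takes 1/3.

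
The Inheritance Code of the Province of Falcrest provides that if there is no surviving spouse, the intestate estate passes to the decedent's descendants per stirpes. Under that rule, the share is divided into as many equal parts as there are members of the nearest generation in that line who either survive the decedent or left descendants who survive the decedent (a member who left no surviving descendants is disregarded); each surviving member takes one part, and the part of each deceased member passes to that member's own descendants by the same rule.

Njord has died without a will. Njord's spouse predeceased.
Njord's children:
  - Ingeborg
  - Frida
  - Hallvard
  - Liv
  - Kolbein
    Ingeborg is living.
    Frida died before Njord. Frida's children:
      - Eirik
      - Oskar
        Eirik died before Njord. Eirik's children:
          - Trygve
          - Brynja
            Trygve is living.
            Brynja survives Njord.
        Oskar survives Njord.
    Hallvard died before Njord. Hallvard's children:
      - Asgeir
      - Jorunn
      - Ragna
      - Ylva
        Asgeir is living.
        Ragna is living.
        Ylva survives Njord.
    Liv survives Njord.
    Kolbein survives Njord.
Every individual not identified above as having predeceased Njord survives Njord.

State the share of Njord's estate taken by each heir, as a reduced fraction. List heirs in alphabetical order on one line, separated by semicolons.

Asgeir 1/20; Brynja 1/20; Ingeborg 1/5; Jorunn 1/20; Kolbein 1/5; Liv 1/5; Oskar 1/10; Ragna 1/20; Trygve 1/20; Ylva 1/20

There is no surviving spouse, so the entire estate passes to Njord's descendants per stirpes.
The estate is divided into 5 equal shares of 1/5 among Ingeborg, Frida, Hallvard, Liv, Kolbein.
Ingeborg is living and takes 1/5.
Frida predeceased; the 1/5 allotted to Frida's branch passes to Frida's issue by representation.
The 1/5 is divided into 2 equal shares of 1/10 among Eirik, Oskar.
Eirik predeceased; the 1/10 allotted to Eirik's branch passes to Eirik's issue by representation.
The 1/10 is divided into 2 equal shares of 1/20 among Trygve, Brynja.
Trygve is living and takes 1/20.
Brynja is living and takes 1/20.
Oskar is living and takes 1/10.
Hallvard predeceased; the 1/5 allotted to Hallvard's branch passes to Hallvard's issue by representation.
The 1/5 is divided into 4 equal shares of 1/20 among Asgeir, Jorunn, Ragna, Ylva.
Asgeir is living and takes 1/20.
Jorunn is living and takes 1/20.
Ragna is living and takes 1/20.
Ylva is living and takes 1/20.
Liv is living and takes 1/5.
Kolbein is living and takes 1/5.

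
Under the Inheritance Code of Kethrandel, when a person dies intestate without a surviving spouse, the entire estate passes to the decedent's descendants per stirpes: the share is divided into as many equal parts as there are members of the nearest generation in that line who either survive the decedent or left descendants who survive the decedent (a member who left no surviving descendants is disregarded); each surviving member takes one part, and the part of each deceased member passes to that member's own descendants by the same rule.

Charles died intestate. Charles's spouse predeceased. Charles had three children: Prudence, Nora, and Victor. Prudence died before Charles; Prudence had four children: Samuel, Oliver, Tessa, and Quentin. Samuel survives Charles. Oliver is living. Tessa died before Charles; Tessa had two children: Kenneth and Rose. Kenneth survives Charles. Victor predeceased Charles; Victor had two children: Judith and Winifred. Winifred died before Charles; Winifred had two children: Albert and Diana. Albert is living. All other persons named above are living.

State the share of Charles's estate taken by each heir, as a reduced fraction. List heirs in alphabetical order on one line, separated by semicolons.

There is no surviving spouse, so the entire estate passes to Charles's descendants per stirpes.
The estate is divided into 3 equal shares of 1/3 among Prudence, Nora, Victor.
Prudence predeceased; the 1/3 allotted to Prudence's branch passes to Prudence's issue by representation.
The 1/3 is divided into 4 equal shares of 1/12 among Samuel, Oliver, Tessa, Quentin.
Samuel is living and takes 1/12.
Oliver is living and takes 1/12.
Tessa predeceased; the 1/12 allotted to Tessa's branch passes to Tessa's issue by representation.
The 1/12 is divided into 2 equal shares of 1/24 among Kenneth, Rose.
Kenneth is living and takes 1/24.
Rose is living and takes 1/24.
Quentin is living and takes 1/12.
Nora is living and takes 1/3.
Victor predeceased; the 1/3 allotted to Victor's branch passes to Victor's issue by representation.
The 1/3 is divided into 2 equal shares of 1/6 among Judith, Winifred.
Judith is living and takes 1/6.
Winifred predeceased; the 1/6 allotted to Winifred's branch passes to Winifred's issue by representation.
The 1/6 is divided into 2 equal shares of 1/12 among Albert, Diana.
Albert is living and takes 1/12.
Diana is living and takes 1/12.

Albert 1/12; Diana 1/12; Judith 1/6; Kenneth 1/24; Nora 1/3; Oliver 1/12; Quentin 1/12; Rose 1/24; Samuel 1/12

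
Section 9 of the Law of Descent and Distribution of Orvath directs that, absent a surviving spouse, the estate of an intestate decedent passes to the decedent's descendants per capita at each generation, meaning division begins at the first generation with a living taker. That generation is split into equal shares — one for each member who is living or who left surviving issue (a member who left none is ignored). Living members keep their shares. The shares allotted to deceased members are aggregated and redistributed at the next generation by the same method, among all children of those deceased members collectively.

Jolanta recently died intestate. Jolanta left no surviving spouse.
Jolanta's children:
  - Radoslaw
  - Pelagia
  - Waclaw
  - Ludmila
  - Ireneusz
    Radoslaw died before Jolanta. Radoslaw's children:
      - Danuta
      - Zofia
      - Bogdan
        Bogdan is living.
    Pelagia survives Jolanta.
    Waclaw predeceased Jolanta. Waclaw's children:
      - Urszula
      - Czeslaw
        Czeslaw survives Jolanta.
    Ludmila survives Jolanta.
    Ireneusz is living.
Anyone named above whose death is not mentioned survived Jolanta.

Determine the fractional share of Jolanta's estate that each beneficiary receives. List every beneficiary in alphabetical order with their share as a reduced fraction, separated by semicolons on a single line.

Bogdan 2/25; Czeslaw 2/25; Danuta 2/25; Ireneusz 1/5; Ludmila 1/5; Pelagia 1/5; Urszula 2/25; Zofia 2/25

There is no surviving spouse, so the entire estate passes to Jolanta's descendants per capita at each generation.
At generation 1 (Radoslaw, Pelagia, Waclaw, Ludmila, Ireneusz) there are 5 shares of (1)/5 = 1/5 each.
Living: Pelagia, Ludmila, and Ireneusz — each takes 1/5.
Deceased: Radoslaw and Waclaw. Their combined 2/5 is pooled and carried to generation 2.
At generation 2 (Danuta, Zofia, Bogdan, Urszula, Czeslaw) there are 5 shares of (2/5)/5 = 2/25 each.
Living: Danuta, Zofia, Bogdan, Urszula, and Czeslaw — each takes 2/25.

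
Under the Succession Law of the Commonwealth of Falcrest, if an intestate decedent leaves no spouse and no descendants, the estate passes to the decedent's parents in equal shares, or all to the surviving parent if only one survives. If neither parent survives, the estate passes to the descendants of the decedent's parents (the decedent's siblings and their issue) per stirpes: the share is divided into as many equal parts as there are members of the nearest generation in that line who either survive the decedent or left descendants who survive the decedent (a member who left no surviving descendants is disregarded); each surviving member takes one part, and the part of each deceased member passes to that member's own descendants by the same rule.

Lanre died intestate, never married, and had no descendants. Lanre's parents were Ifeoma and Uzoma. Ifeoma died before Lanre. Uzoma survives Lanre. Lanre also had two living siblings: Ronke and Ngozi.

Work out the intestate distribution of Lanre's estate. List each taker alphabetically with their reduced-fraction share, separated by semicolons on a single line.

Only one parent, Uzoma, survives, so Uzoma takes the entire estate. The siblings take nothing because a surviving parent has priority.

Uzoma 1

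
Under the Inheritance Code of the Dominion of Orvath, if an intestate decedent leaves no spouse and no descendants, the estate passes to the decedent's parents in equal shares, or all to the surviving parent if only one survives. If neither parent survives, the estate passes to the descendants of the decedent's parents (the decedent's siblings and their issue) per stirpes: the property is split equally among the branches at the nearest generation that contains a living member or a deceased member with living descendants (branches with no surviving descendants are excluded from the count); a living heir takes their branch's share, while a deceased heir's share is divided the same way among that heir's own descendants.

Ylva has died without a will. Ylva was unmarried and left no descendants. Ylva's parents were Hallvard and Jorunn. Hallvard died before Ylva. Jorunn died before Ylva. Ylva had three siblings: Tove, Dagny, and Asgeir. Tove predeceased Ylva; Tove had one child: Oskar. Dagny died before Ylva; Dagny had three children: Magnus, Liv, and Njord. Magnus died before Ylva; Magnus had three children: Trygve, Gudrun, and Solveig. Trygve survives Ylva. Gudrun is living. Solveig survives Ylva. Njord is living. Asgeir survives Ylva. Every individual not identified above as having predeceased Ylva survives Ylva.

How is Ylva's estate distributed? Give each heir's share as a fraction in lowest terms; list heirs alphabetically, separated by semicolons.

Asgeir 1/3; Gudrun 1/27; Liv 1/9; Njord 1/9; Oskar 1/3; Solveig 1/27; Trygve 1/27

Neither parent survives and there are no descendants, so the estate passes to Ylva's siblings and their issue per stirpes.
The estate is divided into 3 equal shares of 1/3 among Tove, Dagny, Asgeir.
Tove predeceased; the 1/3 allotted to Tove's branch passes to Tove's issue by representation.
Oskar is the sole taker at this level and receives the full 1/3.
Dagny predeceased; the 1/3 allotted to Dagny's branch passes to Dagny's issue by representation.
The 1/3 is divided into 3 equal shares of 1/9 among Magnus, Liv, Njord.
Magnus predeceased; the 1/9 allotted to Magnus's branch passes to Magnus's issue by representation.
The 1/9 is divided into 3 equal shares of 1/27 among Trygve, Gudrun, Solveig.
Trygve is living and takes 1/27.
Gudrun is living and takes 1/27.
Solveig is living and takes 1/27.
Liv is living and takes 1/9.
Njord is living and takes 1/9.
Asgeir is living and takes 1/3.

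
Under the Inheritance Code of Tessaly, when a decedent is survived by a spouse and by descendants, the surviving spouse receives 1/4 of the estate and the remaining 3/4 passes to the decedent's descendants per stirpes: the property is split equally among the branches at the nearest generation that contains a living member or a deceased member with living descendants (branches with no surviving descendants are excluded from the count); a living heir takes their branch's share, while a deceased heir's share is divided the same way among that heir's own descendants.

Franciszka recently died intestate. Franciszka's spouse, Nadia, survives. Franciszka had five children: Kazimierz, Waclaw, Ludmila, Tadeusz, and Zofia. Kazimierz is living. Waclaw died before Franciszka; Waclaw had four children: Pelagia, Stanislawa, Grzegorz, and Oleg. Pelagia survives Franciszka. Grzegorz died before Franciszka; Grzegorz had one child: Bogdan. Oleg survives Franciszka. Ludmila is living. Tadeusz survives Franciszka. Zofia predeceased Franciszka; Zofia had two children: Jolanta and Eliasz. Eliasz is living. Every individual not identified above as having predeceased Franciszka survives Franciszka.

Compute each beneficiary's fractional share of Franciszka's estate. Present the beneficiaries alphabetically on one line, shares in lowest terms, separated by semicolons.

Nadia, as surviving spouse, takes 1/4.
The remaining 3/4 passes to Franciszka's descendants per stirpes.
The 3/4 is divided into 5 equal shares of 3/20 among Kazimierz, Waclaw, Ludmila, Tadeusz, Zofia.
Kazimierz is living and takes 3/20.
Waclaw predeceased; the 3/20 allotted to Waclaw's branch passes to Waclaw's issue by representation.
The 3/20 is divided into 4 equal shares of 3/80 among Pelagia, Stanislawa, Grzegorz, Oleg.
Pelagia is living and takes 3/80.
Stanislawa is living and takes 3/80.
Grzegorz predeceased; the 3/80 allotted to Grzegorz's branch passes to Grzegorz's issue by representation.
Bogdan is the sole taker at this level and receives the full 3/80.
Oleg is living and takes 3/80.
Ludmila is living and takes 3/20.
Tadeusz is living and takes 3/20.
Zofia predeceased; the 3/20 allotted to Zofia's branch passes to Zofia's issue by representation.
The 3/20 is divided into 2 equal shares of 3/40 among Jolanta, Eliasz.
Jolanta is living and takes 3/40.
Eliasz is living and takes 3/40.

Bogdan 3/80; Eliasz 3/40; Jolanta 3/40; Kazimierz 3/20; Ludmila 3/20; Nadia 1/4; Oleg 3/80; Pelagia 3/80; Stanislawa 3/80; Tadeusz 3/20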